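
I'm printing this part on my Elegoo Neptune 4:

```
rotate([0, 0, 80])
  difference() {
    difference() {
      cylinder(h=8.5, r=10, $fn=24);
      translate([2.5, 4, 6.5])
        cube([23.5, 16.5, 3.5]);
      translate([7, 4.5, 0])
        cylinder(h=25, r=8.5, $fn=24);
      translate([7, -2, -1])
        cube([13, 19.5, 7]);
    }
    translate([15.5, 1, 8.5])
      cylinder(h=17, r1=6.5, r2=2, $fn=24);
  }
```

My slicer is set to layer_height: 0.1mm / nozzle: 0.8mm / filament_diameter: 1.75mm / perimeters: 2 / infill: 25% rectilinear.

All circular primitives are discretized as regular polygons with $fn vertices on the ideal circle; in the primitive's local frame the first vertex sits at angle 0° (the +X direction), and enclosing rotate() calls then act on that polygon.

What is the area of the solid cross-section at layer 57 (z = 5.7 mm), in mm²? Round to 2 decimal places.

At z = 5.7 mm: the cylinder: section is a regular 24-gon, circumradius r=10 (area = (24/2)·10.000²·sin(360°/24) = 310.58 mm²); the cube at (2.5, 4) is not intersected at this z (z outside [6.5, 10]); the cylinder at (7, 4.5): section is a regular 24-gon, circumradius r=8.5 (area = (24/2)·8.500²·sin(360°/24) = 224.40 mm²); the 13×19.5 cube at (7, -2) contributes its full rectangle (area 253.50 mm²); After the difference (first − rest): starting from the r=10 cylinder (310.58 mm²), the r=8.5 cylinder at (7, 4.5) partially overlaps it — only the 117.08 mm² overlap (of its 224.40 mm²) is removed, clipping the outline; the 13×19.5 cube at (7, -2) misses the remaining region (no effect) — area = 193.51 mm²; the cone at (15.5, 1) does not reach this height (z outside [8.5, 25.5]); Taking the first minus the rest: none of the subtracted shapes is present at this height, so the result so far is unchanged — area = 193.51 mm²; (whole slice rotated 80° about Z — lengths, areas and connectivity unchanged). Overall, the cross-section is a single solid region. Net area = 193.51 mm².

193.51 mm²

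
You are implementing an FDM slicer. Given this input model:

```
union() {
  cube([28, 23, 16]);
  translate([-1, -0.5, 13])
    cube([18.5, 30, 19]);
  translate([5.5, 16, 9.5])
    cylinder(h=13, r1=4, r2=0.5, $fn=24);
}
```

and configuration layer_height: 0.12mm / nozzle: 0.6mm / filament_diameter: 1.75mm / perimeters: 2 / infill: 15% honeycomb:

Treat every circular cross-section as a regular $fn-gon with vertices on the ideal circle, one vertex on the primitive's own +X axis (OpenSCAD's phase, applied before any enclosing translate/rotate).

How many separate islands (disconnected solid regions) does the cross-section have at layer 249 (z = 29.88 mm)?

At z = 29.88 mm: the cube does not reach this height (z outside [0, 16]); the cube at (-1, -0.5) (footprint 18.5×30) is included at this height; the cone at (5.5, 16) does not reach this height (z outside [9.5, 22.5]); Combining (union): only the 18.5×30 cube at (-1, -0.5) is present, so the union is just that shape — 1 connected region. Overall, the cross-section is a single solid region. Island count = 1.

1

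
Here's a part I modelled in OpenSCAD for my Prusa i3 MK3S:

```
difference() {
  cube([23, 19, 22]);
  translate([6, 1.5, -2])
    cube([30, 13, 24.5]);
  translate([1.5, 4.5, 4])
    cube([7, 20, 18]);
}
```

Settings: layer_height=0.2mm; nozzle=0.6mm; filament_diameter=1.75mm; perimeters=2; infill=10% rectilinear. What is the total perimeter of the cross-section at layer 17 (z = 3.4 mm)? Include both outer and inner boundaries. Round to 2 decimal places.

118.00 mm

At z = 3.4 mm: the cube is present — its section is the full 23×19 rectangle (perimeter 84.00 mm); the cube at (6, 1.5) is present — its section is the full 30×13 rectangle (perimeter 86.00 mm); the cube at (1.5, 4.5) does not reach this height (z outside [4, 22]); After the difference (first − rest): starting from the 23×19 cube, the 30×13 cube at (6, 1.5) partially overlaps it — only the 221.00 mm² overlap (of its 390.00 mm²) is removed, clipping the outline — boundary = 118.00 mm. Overall, the cross-section is a single solid region. Total boundary length (outer) = 118.00 mm.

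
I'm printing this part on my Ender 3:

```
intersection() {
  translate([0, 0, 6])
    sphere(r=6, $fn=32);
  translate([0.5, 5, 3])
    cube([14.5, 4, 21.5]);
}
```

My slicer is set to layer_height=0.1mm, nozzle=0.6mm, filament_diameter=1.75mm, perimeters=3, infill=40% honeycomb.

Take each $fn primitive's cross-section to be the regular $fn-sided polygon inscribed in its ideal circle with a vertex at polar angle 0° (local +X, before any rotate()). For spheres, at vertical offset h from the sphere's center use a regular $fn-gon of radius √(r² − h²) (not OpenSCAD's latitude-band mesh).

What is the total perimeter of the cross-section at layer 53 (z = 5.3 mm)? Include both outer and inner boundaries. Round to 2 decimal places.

6.54 mm

At z = 5.3 mm: the r=6 sphere slices to a regular 32-gon of circumradius 5.959 (√(r²−h²) with h=0.7 from center) (perimeter = 2·32·5.959·sin(180°/32) = 37.38 mm); the cube at (0.5, 5) (footprint 14.5×4) is included at this height (perimeter 37.00 mm); Keeping only the common overlap: the 14.5×4 cube at (0.5, 5) partially overlaps the r=6 sphere; clipping to the common part keeps 1.57 mm² — boundary = 6.54 mm. Overall, the cross-section is a single solid region. Total boundary length (outer) = 6.54 mm.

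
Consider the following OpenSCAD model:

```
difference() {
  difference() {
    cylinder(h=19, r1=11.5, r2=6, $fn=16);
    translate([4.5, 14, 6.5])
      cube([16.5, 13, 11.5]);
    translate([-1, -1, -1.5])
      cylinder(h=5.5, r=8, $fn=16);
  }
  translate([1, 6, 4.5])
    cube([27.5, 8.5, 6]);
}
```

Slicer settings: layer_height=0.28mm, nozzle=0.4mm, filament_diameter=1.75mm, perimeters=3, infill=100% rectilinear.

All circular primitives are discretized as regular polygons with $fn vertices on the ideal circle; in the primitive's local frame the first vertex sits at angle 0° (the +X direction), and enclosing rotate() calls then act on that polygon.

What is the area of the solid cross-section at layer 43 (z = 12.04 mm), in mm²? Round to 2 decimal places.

196.66 mm²

At z = 12.04 mm: the cone: at t=0.634 of its height the radius interpolates to r₁+(r₂−r₁)t = 8.015, giving a regular 16-gon of that circumradius (area = (16/2)·8.015²·sin(360°/16) = 196.66 mm²); the cube at (4.5, 14) (footprint 16.5×13) is included at this height (area 214.50 mm²); the cylinder at (-1, -1) is not intersected at this z (z outside [-1.5, 4]); After the difference (first − rest): starting from the cone (196.66 mm²), the 16.5×13 cube at (4.5, 14) misses the remaining region (no effect) — area = 196.66 mm²; the cube at (1, 6) does not reach this height (z outside [4.5, 10.5]); Subtracting the remaining from the first: none of the subtracted shapes is present at this height, so the result so far is unchanged — area = 196.66 mm². Overall, the cross-section is a single solid region. Net area = 196.66 mm².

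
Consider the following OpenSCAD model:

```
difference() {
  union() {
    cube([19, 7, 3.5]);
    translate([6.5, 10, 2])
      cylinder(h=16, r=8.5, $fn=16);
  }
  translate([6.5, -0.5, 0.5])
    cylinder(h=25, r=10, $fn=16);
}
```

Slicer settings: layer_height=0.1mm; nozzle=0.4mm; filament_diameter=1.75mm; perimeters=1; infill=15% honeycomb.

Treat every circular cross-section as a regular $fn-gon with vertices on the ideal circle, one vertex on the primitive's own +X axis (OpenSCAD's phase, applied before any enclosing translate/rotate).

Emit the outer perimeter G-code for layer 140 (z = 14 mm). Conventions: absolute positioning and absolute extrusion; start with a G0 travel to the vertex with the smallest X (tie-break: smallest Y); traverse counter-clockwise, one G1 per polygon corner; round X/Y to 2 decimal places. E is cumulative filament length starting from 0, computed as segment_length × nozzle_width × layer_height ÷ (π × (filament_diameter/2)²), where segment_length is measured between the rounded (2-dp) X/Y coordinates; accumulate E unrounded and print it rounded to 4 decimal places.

At z = 14 mm: the cube does not reach this height (z outside [0, 3.5]); the r=8.5 cylinder at (6.5, 10) gives a regular 16-gon of circumradius 8.5 (constant along its height); Combining (union): only the r=8.5 cylinder at (6.5, 10) is present, so the union is just that shape — 1 connected region; the r=10 cylinder at (6.5, -0.5) gives a regular 16-gon of circumradius 10 (constant along its height); Subtracting the remaining from the first: starting from the result so far, the r=10 cylinder at (6.5, -0.5) partially overlaps it — only the 80.86 mm² overlap (of its 306.15 mm²) is removed, clipping the outline — 1 connected region. The outline is a single polygon with 18 vertices. Extrusion per mm of travel: 0.4 × 0.1 / (π × 0.875²) = 0.016630. Accumulating E over each segment gives final E = 0.8580.

G0 X-2.00 Y10.00 Z14.00
G1 X-1.35 Y6.75 E0.0551
G1 X-0.90 Y6.07 E0.0687
G1 X-0.57 Y6.57 E0.0786
G1 X2.67 Y8.74 E0.1435
G1 X6.50 Y9.50 E0.2084
G1 X10.33 Y8.74 E0.2734
G1 X13.57 Y6.57 E0.3382
G1 X13.90 Y6.07 E0.3482
G1 X14.35 Y6.75 E0.3617
G1 X15.00 Y10.00 E0.4169
G1 X14.35 Y13.25 E0.4720
G1 X12.51 Y16.01 E0.5271
G1 X9.75 Y17.85 E0.5823
G1 X6.50 Y18.50 E0.6374
G1 X3.25 Y17.85 E0.6925
G1 X0.49 Y16.01 E0.7477
G1 X-1.35 Y13.25 E0.8029
G1 X-2.00 Y10.00 E0.8580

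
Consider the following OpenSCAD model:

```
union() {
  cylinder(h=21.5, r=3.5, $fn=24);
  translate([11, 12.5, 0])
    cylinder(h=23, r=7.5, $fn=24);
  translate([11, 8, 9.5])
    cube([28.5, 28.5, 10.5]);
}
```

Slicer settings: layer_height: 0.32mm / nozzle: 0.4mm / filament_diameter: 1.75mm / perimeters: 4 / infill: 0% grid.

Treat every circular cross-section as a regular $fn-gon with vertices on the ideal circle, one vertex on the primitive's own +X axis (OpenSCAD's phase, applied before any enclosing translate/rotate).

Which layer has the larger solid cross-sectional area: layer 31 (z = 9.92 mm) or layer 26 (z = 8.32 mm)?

Layer 31 (z = 9.92): the cylinder: section is a regular 24-gon, circumradius r=3.5 (area = (24/2)·3.500²·sin(360°/24) = 38.05 mm²); the r=7.5 cylinder at (11, 12.5) contributes a regular 24-gon of circumradius 7.5 (area = (24/2)·7.500²·sin(360°/24) = 174.70 mm²); the cube at (11, 8) is present — its section is the full 28.5×28.5 rectangle (area 812.25 mm²); Merging all regions: the regions partially overlap — summed areas 1025.00 mm² minus the doubly-counted overlap 75.07 mm² gives 949.93 mm² — area = 949.93 mm². So its area = 949.93 mm². Layer 26 (z = 8.32): the cylinder: section is a regular 24-gon, circumradius r=3.5 (area = (24/2)·3.500²·sin(360°/24) = 38.05 mm²); the r=7.5 cylinder at (11, 12.5) contributes a regular 24-gon of circumradius 7.5 (area = (24/2)·7.500²·sin(360°/24) = 174.70 mm²); the cube at (11, 8) does not reach this height (z outside [9.5, 20]); Merging all regions: the 2 present regions are separate (no shared area or edge), so areas and boundary lengths simply add and each stays a separate island — area = 212.75 mm². So its area = 212.75 mm². Layer 31 is larger (949.93 vs 212.75 mm²).

layer 31 (z = 9.92 mm)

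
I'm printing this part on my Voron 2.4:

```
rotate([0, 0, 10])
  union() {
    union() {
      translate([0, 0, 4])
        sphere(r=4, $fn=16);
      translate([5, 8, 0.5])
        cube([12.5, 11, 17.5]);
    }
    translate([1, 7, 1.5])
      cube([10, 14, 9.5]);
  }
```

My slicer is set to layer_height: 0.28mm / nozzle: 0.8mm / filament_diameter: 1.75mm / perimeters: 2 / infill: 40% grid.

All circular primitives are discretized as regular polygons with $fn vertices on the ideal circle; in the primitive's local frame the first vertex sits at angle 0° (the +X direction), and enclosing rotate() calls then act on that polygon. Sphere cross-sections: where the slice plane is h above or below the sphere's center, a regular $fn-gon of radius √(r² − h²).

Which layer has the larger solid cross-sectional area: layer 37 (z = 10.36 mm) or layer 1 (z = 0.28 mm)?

Layer 37 (z = 10.36): the sphere is not intersected at this z (|z−center|=6.360 > r=4); the 12.5×11 cube at (5, 8) contributes its full rectangle (area 137.50 mm²); Combining (union): only the 12.5×11 cube at (5, 8) is present, so the union is just that shape — area = 137.50 mm²; the cube at (1, 7) (footprint 10×14) is included at this height (area 140.00 mm²); Merging all regions: the regions partially overlap — summed areas 277.50 mm² minus the doubly-counted overlap 66.00 mm² gives 211.50 mm² — area = 211.50 mm²; (rotated 10° about Z; rotation is an isometry so areas/perimeters/island counts are preserved). So its area = 211.50 mm². Layer 1 (z = 0.28): the r=4 sphere contributes a regular 16-gon of circumradius √(4²−3.72²) = 1.470 (area = (16/2)·1.470²·sin(360°/16) = 6.62 mm²); the cube at (5, 8) is not intersected at this z (z outside [0.5, 18]); Combining (union): only the r=4 sphere is present, so the union is just that shape — area = 6.62 mm²; the cube at (1, 7) does not reach this height (z outside [1.5, 11]); Merging all regions: only that combined region is present, so the union is just that shape — area = 6.62 mm²; (rotated 10° about Z; rotation is an isometry so areas/perimeters/island counts are preserved). So its area = 6.62 mm². Layer 37 is larger (211.50 vs 6.62 mm²).

layer 37 (z = 10.36 mm)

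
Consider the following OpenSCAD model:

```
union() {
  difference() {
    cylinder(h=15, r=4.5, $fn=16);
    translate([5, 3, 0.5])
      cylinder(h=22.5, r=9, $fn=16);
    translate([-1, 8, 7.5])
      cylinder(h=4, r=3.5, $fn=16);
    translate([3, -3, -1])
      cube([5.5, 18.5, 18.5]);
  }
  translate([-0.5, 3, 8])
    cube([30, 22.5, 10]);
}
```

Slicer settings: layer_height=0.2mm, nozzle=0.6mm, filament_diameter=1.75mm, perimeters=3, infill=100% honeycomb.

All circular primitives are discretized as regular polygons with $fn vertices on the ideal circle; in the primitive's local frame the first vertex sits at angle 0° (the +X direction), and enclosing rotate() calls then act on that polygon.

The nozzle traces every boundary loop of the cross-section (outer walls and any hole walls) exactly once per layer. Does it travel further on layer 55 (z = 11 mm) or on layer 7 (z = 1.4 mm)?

Layer 55 (z = 11): the r=4.5 cylinder contributes a regular 16-gon of circumradius 4.5 (perimeter = 2·16·4.500·sin(180°/16) = 28.09 mm); the r=9 cylinder at (5, 3) contributes a regular 16-gon of circumradius 9 (perimeter = 2·16·9.000·sin(180°/16) = 56.19 mm); the r=3.5 cylinder at (-1, 8) contributes a regular 16-gon of circumradius 3.5 (perimeter = 2·16·3.500·sin(180°/16) = 21.85 mm); the cube at (3, -3) is present — its section is the full 5.5×18.5 rectangle (perimeter 48.00 mm); Taking the first minus the rest: starting from the r=4.5 cylinder, the r=9 cylinder at (5, 3) partially overlaps it — only the 54.01 mm² overlap (of its 247.98 mm²) is removed, clipping the outline; the r=3.5 cylinder at (-1, 8) misses the remaining region (no effect); the 5.5×18.5 cube at (3, -3) misses the remaining region (no effect) — boundary = 17.77 mm; the 30×22.5 cube at (-0.5, 3) contributes its full rectangle (perimeter 105.00 mm); Taking the union: the 2 present regions are separate (no shared area or edge), so areas and boundary lengths simply add and each stays a separate island — boundary = 122.77 mm. So its perimeter = 122.77 mm. Layer 7 (z = 1.4): the cylinder: section is a regular 16-gon, circumradius r=4.5 (perimeter = 2·16·4.500·sin(180°/16) = 28.09 mm); the r=9 cylinder at (5, 3) contributes a regular 16-gon of circumradius 9 (perimeter = 2·16·9.000·sin(180°/16) = 56.19 mm); the cylinder at (-1, 8) is absent (z outside [7.5, 11.5]); the cube at (3, -3) is present — its section is the full 5.5×18.5 rectangle (perimeter 48.00 mm); After the difference (first − rest): starting from the r=4.5 cylinder, the r=9 cylinder at (5, 3) partially overlaps it — only the 54.01 mm² overlap (of its 247.98 mm²) is removed, clipping the outline; the 5.5×18.5 cube at (3, -3) misses the remaining region (no effect) — boundary = 17.77 mm; the cube at (-0.5, 3) is absent (z outside [8, 18]); Merging all regions: only the result so far is present, so the union is just that shape — boundary = 17.77 mm. So its perimeter = 17.77 mm. Layer 55 is larger (122.77 vs 17.77 mm).

layer 55 (z = 11 mm)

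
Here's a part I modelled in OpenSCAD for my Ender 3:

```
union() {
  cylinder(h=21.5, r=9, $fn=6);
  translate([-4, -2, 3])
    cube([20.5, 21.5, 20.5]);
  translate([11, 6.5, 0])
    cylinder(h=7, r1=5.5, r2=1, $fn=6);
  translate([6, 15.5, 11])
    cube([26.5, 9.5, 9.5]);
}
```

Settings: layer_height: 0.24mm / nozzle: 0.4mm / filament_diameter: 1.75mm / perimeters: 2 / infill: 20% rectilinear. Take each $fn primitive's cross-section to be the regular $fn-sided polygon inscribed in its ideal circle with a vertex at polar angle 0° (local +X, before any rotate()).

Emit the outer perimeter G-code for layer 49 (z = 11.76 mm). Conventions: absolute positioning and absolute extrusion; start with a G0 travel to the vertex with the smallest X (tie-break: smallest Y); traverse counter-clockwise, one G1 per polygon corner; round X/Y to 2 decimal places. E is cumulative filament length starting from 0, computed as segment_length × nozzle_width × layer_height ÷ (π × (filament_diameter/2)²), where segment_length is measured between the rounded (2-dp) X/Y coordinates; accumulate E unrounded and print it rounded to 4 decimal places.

G0 X-9.00 Y0.00 Z11.76
G1 X-4.50 Y-7.79 E0.3591
G1 X4.50 Y-7.79 E0.7183
G1 X7.85 Y-2.00 E0.9853
G1 X16.50 Y-2.00 E1.3305
G1 X16.50 Y15.50 E2.0290
G1 X32.50 Y15.50 E2.6676
G1 X32.50 Y25.00 E3.0467
G1 X6.00 Y25.00 E4.1044
G1 X6.00 Y19.50 E4.3239
G1 X-4.00 Y19.50 E4.7230
G1 X-4.00 Y7.79 E5.1904
G1 X-4.50 Y7.79 E5.2104
G1 X-9.00 Y0.00 E5.5694

At z = 11.76 mm: the r=9 cylinder contributes a regular 6-gon of circumradius 9; the cube at (-4, -2) (footprint 20.5×21.5) is included at this height; the cone at (11, 6.5) does not reach this height (z outside [0, 7]); the 26.5×9.5 cube at (6, 15.5) contributes its full rectangle; Merging all regions: the regions partially overlap (shared area 150.63 mm²), so overlapping operands fuse into one piece — 1 connected region. The outline is a single polygon with 13 vertices. Extrusion per mm of travel: 0.4 × 0.24 / (π × 0.875²) = 0.039912. Accumulating E over each segment gives final E = 5.5694.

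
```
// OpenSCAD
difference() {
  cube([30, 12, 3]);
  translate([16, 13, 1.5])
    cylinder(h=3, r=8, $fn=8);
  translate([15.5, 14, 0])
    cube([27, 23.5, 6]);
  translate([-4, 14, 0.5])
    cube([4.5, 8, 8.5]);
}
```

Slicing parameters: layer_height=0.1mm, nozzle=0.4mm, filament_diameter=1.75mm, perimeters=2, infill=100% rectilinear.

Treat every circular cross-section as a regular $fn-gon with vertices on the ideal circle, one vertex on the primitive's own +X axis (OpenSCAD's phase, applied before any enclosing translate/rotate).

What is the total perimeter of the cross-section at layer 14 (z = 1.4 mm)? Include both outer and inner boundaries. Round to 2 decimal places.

84.00 mm

At z = 1.4 mm: the cube is present — its section is the full 30×12 rectangle (perimeter 84.00 mm); the cylinder at (16, 13) is absent (z outside [1.5, 4.5]); the cube at (15.5, 14) (footprint 27×23.5) is included at this height (perimeter 101.00 mm); the cube at (-4, 14) (footprint 4.5×8) is included at this height (perimeter 25.00 mm); Subtracting the remaining from the first: starting from the 30×12 cube, the 27×23.5 cube at (15.5, 14) misses the remaining region (no effect); the 4.5×8 cube at (-4, 14) misses the remaining region (no effect) — boundary = 84.00 mm. Overall, the cross-section is a single solid region. Total boundary length (outer) = 84.00 mm.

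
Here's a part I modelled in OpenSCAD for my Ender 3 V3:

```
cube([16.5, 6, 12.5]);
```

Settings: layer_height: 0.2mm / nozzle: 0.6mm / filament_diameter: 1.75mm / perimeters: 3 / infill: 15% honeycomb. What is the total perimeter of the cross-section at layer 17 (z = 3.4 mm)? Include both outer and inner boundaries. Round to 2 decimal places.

At z = 3.4 mm: the cube is present — its section is the full 16.5×6 rectangle (perimeter 45.00 mm). Overall, the cross-section is a single solid region. Total boundary length (outer) = 45.00 mm.

45.00 mm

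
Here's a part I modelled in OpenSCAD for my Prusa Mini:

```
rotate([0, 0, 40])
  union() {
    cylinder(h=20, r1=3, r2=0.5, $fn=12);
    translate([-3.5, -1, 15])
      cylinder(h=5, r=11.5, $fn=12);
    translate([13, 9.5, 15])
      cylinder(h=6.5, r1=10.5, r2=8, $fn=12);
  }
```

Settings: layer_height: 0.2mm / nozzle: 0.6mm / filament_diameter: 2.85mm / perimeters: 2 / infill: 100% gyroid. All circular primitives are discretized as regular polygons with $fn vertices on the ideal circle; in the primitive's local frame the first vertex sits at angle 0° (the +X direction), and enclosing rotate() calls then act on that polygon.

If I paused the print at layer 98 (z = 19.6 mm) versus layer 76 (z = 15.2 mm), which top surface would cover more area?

layer 76 (z = 15.2 mm)

Layer 98 (z = 19.6): the cone: at t=0.980 of its height the radius interpolates to r₁+(r₂−r₁)t = 0.550, giving a regular 12-gon of that circumradius (area = (12/2)·0.550²·sin(360°/12) = 0.91 mm²); the cylinder at (-3.5, -1): section is a regular 12-gon, circumradius r=11.5 (area = (12/2)·11.500²·sin(360°/12) = 396.75 mm²); the cone at (13, 9.5): at t=0.708 of its height the radius interpolates to r₁+(r₂−r₁)t = 8.731, giving a regular 12-gon of that circumradius (area = (12/2)·8.731²·sin(360°/12) = 228.68 mm²); Combining (union): the regions partially overlap — summed areas 626.34 mm² minus the doubly-counted overlap 1.70 mm² gives 624.63 mm² — area = 624.63 mm²; (rotated 40° about Z; rotation is an isometry so areas/perimeters/island counts are preserved). So its area = 624.63 mm². Layer 76 (z = 15.2): the cone: at t=0.760 of its height the radius interpolates to r₁+(r₂−r₁)t = 1.100, giving a regular 12-gon of that circumradius (area = (12/2)·1.100²·sin(360°/12) = 3.63 mm²); the r=11.5 cylinder at (-3.5, -1) contributes a regular 12-gon of circumradius 11.5 (area = (12/2)·11.500²·sin(360°/12) = 396.75 mm²); the cone at (13, 9.5) contributes a regular 12-gon of circumradius 10.423 (interpolated between r1=10.5 and r2=8 at t=0.031) (area = (12/2)·10.423²·sin(360°/12) = 325.92 mm²); Taking the union: the regions partially overlap — summed areas 726.30 mm² minus the doubly-counted overlap 14.14 mm² gives 712.16 mm² — area = 712.16 mm²; (rotated 40° about Z; rotation is an isometry so areas/perimeters/island counts are preserved). So its area = 712.16 mm². Layer 76 is larger (712.16 vs 624.63 mm²).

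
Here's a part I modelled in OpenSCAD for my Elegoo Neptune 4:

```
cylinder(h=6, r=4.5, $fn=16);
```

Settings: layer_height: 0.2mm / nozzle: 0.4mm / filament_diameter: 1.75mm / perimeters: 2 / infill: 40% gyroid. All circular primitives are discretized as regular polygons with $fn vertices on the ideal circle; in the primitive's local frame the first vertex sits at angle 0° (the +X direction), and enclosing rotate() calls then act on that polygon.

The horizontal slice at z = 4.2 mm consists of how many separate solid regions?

1

At z = 4.2 mm: the r=4.5 cylinder gives a regular 16-gon of circumradius 4.5 (constant along its height). The result has 1 disconnected region.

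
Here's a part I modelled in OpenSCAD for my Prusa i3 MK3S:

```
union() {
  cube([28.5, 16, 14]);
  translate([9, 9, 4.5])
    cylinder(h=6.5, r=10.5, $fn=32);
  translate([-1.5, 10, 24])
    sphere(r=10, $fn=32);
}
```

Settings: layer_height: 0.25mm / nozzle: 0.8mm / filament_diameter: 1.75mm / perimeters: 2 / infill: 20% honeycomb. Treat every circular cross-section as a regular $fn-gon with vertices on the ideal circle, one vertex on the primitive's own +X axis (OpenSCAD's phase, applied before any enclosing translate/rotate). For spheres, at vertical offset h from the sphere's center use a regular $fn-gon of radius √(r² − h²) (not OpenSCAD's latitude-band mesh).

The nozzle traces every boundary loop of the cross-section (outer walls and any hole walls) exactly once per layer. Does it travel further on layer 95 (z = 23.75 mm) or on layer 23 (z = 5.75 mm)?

layer 23 (z = 5.75 mm)

Layer 95 (z = 23.75): the cube does not reach this height (z outside [0, 14]); the cylinder at (9, 9) does not reach this height (z outside [4.5, 11]); the sphere at (-1.5, 10): section is a regular 32-gon, circumradius = √(r²−h²) = √(10²−0.25²) = 9.997 (perimeter = 2·32·9.997·sin(180°/32) = 62.71 mm); Merging all regions: only the r=10 sphere at (-1.5, 10) is present, so the union is just that shape — boundary = 62.71 mm. So its perimeter = 62.71 mm. Layer 23 (z = 5.75): the cube (footprint 28.5×16) is included at this height (perimeter 89.00 mm); the r=10.5 cylinder at (9, 9) gives a regular 32-gon of circumradius 10.5 (constant along its height) (perimeter = 2·32·10.500·sin(180°/32) = 65.87 mm); the sphere at (-1.5, 10) does not reach this height (|z−center|=18.250 > r=10); Taking the union: the regions partially overlap (shared area 285.60 mm²), so the edge portions inside another operand are dropped and the merged outline is re-measured after clipping — boundary = 92.12 mm. So its perimeter = 92.12 mm. Layer 23 is larger (92.12 vs 62.71 mm).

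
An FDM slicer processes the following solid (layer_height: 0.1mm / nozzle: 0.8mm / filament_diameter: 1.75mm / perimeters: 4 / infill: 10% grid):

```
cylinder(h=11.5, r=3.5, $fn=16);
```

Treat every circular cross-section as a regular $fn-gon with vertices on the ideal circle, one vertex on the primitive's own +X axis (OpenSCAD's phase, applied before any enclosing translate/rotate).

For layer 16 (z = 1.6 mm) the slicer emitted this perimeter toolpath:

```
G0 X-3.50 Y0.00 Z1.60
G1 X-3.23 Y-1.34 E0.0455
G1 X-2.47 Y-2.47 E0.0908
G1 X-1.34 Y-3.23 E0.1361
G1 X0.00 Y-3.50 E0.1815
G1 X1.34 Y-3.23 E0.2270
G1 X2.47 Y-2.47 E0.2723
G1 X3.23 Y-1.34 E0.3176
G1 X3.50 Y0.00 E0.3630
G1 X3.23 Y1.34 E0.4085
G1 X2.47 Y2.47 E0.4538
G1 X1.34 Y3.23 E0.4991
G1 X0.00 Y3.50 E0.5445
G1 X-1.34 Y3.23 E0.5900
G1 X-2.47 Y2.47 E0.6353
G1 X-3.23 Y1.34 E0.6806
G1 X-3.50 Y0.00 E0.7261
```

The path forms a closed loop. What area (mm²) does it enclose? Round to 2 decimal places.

37.43 mm²

Apply the shoelace formula to the sequence of (X, Y) vertices; enclosed area = 37.43 mm².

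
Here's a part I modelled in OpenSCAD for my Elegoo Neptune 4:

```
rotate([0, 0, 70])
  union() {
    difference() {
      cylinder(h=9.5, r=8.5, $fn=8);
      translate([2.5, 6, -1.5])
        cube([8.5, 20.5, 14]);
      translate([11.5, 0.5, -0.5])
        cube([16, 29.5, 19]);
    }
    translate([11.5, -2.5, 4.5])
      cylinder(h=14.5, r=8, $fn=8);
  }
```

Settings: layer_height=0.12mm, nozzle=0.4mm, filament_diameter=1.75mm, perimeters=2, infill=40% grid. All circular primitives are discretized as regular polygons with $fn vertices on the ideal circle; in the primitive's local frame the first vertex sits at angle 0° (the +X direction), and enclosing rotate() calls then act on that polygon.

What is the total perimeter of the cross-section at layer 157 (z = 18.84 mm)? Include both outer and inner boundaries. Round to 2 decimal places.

48.98 mm

At z = 18.84 mm: the cylinder is not intersected at this z (z outside [0, 9.5]); the cube at (2.5, 6) is absent (z outside [-1.5, 12.5]); the cube at (11.5, 0.5) does not reach this height (z outside [-0.5, 18.5]); After the difference (first − rest): the first operand is absent here, so nothing remains; the cylinder at (11.5, -2.5): section is a regular 8-gon, circumradius r=8 (perimeter = 2·8·8.000·sin(180°/8) = 48.98 mm); Merging all regions: only the r=8 cylinder at (11.5, -2.5) is present, so the union is just that shape — boundary = 48.98 mm; (rotated 70° about Z; rotation is an isometry so areas/perimeters/island counts are preserved). Overall, the cross-section is a single solid region. Total boundary length (outer) = 48.98 mm.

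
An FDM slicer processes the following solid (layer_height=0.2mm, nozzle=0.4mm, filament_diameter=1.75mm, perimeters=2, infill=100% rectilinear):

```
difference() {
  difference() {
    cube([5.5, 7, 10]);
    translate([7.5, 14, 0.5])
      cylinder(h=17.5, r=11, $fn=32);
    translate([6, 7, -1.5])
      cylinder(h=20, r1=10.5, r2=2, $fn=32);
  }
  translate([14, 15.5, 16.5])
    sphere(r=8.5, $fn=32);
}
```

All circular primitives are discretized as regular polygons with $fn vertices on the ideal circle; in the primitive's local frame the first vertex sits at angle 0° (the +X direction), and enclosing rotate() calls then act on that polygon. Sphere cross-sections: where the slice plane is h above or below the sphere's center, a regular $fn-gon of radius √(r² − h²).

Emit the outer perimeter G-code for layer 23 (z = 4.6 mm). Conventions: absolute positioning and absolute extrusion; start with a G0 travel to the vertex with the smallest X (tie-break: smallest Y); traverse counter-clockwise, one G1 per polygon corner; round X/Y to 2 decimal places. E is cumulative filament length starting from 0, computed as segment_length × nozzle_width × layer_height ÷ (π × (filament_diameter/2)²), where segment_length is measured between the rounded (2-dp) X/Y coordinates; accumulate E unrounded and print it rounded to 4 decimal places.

G0 X0.00 Y0.00 Z4.60
G1 X2.40 Y0.00 E0.0798
G1 X1.61 Y0.43 E0.1097
G1 X0.41 Y1.41 E0.1613
G1 X0.00 Y1.91 E0.1828
G1 X0.00 Y0.00 E0.2463

At z = 4.6 mm: the cube (footprint 5.5×7) is included at this height; the r=11 cylinder at (7.5, 14) contributes a regular 32-gon of circumradius 11; the cone at (6, 7): at t=0.305 of its height the radius interpolates to r₁+(r₂−r₁)t = 7.908, giving a regular 32-gon of that circumradius; Taking the first minus the rest: starting from the 5.5×7 cube, the r=11 cylinder at (7.5, 14) partially overlaps it — only the 14.96 mm² overlap (of its 377.69 mm²) is removed, clipping the outline; the cone at (6, 7) partially overlaps it — only the 21.59 mm² overlap (of its 195.18 mm²) is removed, clipping the outline — 1 connected region; the sphere at (14, 15.5) is absent (|z−center|=11.900 > r=8.5); Taking the first minus the rest: none of the subtracted shapes is present at this height, so that combined region is unchanged — 1 connected region. The outline is a single polygon with 5 vertices. Extrusion per mm of travel: 0.4 × 0.2 / (π × 0.875²) = 0.033260. Accumulating E over each segment gives final E = 0.2463.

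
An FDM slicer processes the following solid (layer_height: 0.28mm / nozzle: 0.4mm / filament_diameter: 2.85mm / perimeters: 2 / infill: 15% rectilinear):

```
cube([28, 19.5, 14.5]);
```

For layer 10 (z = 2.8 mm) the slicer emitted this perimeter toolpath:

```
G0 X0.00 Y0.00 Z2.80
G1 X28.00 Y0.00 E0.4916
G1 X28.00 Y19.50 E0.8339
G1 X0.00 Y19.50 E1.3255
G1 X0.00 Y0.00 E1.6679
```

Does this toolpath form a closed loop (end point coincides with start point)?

yes

Start point (G0): (0.00, 0.00). End point (last G1): the path returns to the start — closed.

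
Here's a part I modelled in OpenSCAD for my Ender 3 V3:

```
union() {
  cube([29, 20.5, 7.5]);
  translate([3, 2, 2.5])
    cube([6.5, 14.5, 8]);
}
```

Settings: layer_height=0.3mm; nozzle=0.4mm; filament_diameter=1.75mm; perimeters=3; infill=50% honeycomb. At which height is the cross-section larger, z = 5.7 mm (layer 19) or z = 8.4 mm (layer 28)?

Layer 19 (z = 5.7): the 29×20.5 cube contributes its full rectangle (area 594.50 mm²); the cube at (3, 2) (footprint 6.5×14.5) is included at this height (area 94.25 mm²); Merging all regions: the 6.5×14.5 cube at (3, 2) lies entirely inside the 29×20.5 cube, so the union is just the 29×20.5 cube — area = 594.50 mm². So its area = 594.50 mm². Layer 28 (z = 8.4): the cube is absent (z outside [0, 7.5]); the 6.5×14.5 cube at (3, 2) contributes its full rectangle (area 94.25 mm²); Taking the union: only the 6.5×14.5 cube at (3, 2) is present, so the union is just that shape — area = 94.25 mm². So its area = 94.25 mm². Layer 19 is larger (594.50 vs 94.25 mm²).

layer 19 (z = 5.7 mm)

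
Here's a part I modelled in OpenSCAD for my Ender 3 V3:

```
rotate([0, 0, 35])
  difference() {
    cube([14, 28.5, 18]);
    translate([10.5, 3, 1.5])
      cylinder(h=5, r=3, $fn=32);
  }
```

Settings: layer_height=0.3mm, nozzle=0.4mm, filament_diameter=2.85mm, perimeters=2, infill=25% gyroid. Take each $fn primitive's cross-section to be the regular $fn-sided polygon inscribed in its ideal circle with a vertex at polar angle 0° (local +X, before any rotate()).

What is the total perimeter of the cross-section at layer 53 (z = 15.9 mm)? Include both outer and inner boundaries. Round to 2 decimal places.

85.00 mm

At z = 15.9 mm: the 14×28.5 cube contributes its full rectangle (perimeter 85.00 mm); the cylinder at (10.5, 3) does not reach this height (z outside [1.5, 6.5]); Taking the first minus the rest: none of the subtracted shapes is present at this height, so the 14×28.5 cube is unchanged — boundary = 85.00 mm; (whole slice rotated 35° about Z — lengths, areas and connectivity unchanged). Overall, the cross-section is a single solid region. Total boundary length (outer) = 85.00 mm.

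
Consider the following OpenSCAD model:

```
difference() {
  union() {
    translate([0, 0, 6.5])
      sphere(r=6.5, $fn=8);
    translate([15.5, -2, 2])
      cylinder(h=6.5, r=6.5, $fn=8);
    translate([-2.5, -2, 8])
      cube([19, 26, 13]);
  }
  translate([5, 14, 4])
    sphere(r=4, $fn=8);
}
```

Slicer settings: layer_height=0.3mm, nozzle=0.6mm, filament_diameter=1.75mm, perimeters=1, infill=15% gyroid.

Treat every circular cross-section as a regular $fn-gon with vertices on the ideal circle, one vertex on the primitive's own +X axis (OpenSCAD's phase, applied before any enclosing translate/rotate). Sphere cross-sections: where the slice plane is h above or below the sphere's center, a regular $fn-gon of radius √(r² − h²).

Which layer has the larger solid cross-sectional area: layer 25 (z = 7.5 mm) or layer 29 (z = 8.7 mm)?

layer 29 (z = 8.7 mm)

Layer 25 (z = 7.5): the r=6.5 sphere contributes a regular 8-gon of circumradius √(6.5²−1²) = 6.423 (area = (8/2)·6.423²·sin(360°/8) = 116.67 mm²); the r=6.5 cylinder at (15.5, -2) gives a regular 8-gon of circumradius 6.5 (constant along its height) (area = (8/2)·6.500²·sin(360°/8) = 119.50 mm²); the cube at (-2.5, -2) is absent (z outside [8, 21]); Taking the union: the 2 present regions are separate (no shared area or edge), so areas and boundary lengths simply add and each stays a separate island — area = 236.17 mm²; the r=4 sphere at (5, 14) contributes a regular 8-gon of circumradius √(4²−3.5²) = 1.936 (area = (8/2)·1.936²·sin(360°/8) = 10.61 mm²); Subtracting the remaining from the first: starting from the result so far (236.17 mm²), the r=4 sphere at (5, 14) misses the remaining region (no effect) — area = 236.17 mm². So its area = 236.17 mm². Layer 29 (z = 8.7): the r=6.5 sphere contributes a regular 8-gon of circumradius √(6.5²−2.2²) = 6.116 (area = (8/2)·6.116²·sin(360°/8) = 105.81 mm²); the cylinder at (15.5, -2) is absent (z outside [2, 8.5]); the cube at (-2.5, -2) is present — its section is the full 19×26 rectangle (area 494.00 mm²); Taking the union: the regions partially overlap — summed areas 599.81 mm² minus the doubly-counted overlap 56.85 mm² gives 542.96 mm² — area = 542.96 mm²; the sphere at (5, 14) does not reach this height (|z−center|=4.700 > r=4); Subtracting the remaining from the first: none of the subtracted shapes is present at this height, so the result so far is unchanged — area = 542.96 mm². So its area = 542.96 mm². Layer 29 is larger (542.96 vs 236.17 mm²).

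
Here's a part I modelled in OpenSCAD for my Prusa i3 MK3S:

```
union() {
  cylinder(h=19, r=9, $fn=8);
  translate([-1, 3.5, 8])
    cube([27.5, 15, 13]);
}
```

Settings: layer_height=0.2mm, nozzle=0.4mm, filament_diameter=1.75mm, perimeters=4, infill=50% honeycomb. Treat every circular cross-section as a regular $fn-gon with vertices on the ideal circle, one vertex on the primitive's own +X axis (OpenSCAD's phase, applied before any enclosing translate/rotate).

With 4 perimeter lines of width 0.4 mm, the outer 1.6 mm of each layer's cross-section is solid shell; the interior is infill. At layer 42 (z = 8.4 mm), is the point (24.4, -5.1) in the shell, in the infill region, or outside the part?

At z = 8.4 mm: the cylinder: section is a regular 8-gon, circumradius r=9; the cube at (-1, 3.5) (footprint 27.5×15) is included at this height; Merging all regions: the regions partially overlap (shared area 33.61 mm²), so overlapping operands fuse into one piece — 1 connected region. Overall, the cross-section is a single solid region. The nearest boundary edge runs (26.50, 3.50)→(7.55, 3.50); distance from the point to it = 8.60 mm. The point is not inside any of the regions above, so it lies outside the cross-section (8.60 mm from the nearest boundary).

outside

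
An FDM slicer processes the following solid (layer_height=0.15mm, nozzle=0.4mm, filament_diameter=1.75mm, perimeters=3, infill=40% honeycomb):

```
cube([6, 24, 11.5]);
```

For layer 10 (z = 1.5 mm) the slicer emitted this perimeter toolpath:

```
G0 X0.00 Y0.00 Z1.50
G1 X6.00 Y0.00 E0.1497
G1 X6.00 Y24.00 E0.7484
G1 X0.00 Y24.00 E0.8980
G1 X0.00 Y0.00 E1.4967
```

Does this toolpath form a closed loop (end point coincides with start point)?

Start point (G0): (0.00, 0.00). End point (last G1): the path returns to the start — closed.

yes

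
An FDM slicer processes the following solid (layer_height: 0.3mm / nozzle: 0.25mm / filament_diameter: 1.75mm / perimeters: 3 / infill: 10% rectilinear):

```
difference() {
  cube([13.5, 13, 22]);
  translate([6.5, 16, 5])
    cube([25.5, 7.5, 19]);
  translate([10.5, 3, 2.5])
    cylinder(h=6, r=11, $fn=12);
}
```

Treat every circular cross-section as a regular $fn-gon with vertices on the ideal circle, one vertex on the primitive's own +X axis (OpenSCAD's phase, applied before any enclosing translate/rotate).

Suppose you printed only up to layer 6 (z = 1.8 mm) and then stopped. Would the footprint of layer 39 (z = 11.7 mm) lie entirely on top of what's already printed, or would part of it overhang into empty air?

entirely on top

Compare the two slices. At z = 1.8: the cube is present — its section is the full 13.5×13 rectangle (area 175.50 mm²); the cube at (6.5, 16) does not reach this height (z outside [5, 24]); the cylinder at (10.5, 3) does not reach this height (z outside [2.5, 8.5]); After the difference (first − rest): none of the subtracted shapes is present at this height, so the 13.5×13 cube is unchanged — area = 175.50 mm². At z = 11.7: the cube is present — its section is the full 13.5×13 rectangle (area 175.50 mm²); the cube at (6.5, 16) is present — its section is the full 25.5×7.5 rectangle (area 191.25 mm²); the cylinder at (10.5, 3) does not reach this height (z outside [2.5, 8.5]); Subtracting the remaining from the first: starting from the 13.5×13 cube (175.50 mm²), the 25.5×7.5 cube at (6.5, 16) misses the remaining region (no effect) — area = 175.50 mm². Checking containment: the cross-section at z = 11.7 is a subset of the cross-section at z = 1.8.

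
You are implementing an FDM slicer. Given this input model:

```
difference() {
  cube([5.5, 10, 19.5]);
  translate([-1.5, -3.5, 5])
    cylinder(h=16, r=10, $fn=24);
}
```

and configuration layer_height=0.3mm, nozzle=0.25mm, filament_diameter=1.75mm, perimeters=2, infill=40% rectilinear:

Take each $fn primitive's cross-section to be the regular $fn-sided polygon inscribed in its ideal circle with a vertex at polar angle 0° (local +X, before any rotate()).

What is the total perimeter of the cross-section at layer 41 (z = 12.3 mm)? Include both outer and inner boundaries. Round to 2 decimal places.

At z = 12.3 mm: the 5.5×10 cube contributes its full rectangle (perimeter 31.00 mm); the r=10 cylinder at (-1.5, -3.5) gives a regular 24-gon of circumradius 10 (constant along its height) (perimeter = 2·24·10.000·sin(180°/24) = 62.65 mm); After the difference (first − rest): starting from the 5.5×10 cube, the r=10 cylinder at (-1.5, -3.5) partially overlaps it — only the 29.22 mm² overlap (of its 310.58 mm²) is removed, clipping the outline — boundary = 21.80 mm. Overall, the cross-section is a single solid region. Total boundary length (outer) = 21.80 mm.

21.80 mm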